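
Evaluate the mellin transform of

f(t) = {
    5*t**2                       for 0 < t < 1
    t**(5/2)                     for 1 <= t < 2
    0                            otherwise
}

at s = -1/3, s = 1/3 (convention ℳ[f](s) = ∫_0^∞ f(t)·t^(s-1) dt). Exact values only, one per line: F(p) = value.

F(-1/3) = 24*2**(1/6)/13 + 33/13
F(1/3) = 213/119 + 24*2**(5/6)/17

slice at 1, transform all 2 pieces, and sum them
∫ over [0, 1) of 5*t**2·t^(s-1) joins the sum
for t in [1, 2): the term is ∫ t**(5/2)·t^(s-1)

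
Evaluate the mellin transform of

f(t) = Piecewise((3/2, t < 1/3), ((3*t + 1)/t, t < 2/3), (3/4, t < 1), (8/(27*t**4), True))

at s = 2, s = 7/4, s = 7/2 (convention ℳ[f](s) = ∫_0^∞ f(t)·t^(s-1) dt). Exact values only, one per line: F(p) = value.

peel off the shared t-power: 3*t/2 on [0, 1/3); 3*t + 1 on [1/3, 2/3); 3*t/4 on [2/3, 1); …
peel off the common scale on t: t on [0, 1/2); 2*t + 1 on [1/2, 1); t/2 on [1, 3/2); …
the 4 pieces separated at 1/3, 2/3, 1 each add one integral
[0, 1/3) adds the kernel integral of 3/2
[1/3, 2/3) adds the kernel integral of (3*t + 1)/t
∫ over [2/3, 1) of 3/4·t^(s-1) joins the sum
for t in [1, ∞): the term is ∫ 8/(27*t**4)·t^(s-1)

F(2) = 275/216
F(7/4) = 3**(1/4)*(-2754 + 953*3**(3/4) + 3726*2**(3/4))/5103
F(7/2) = -19*sqrt(3)/945 + 116*sqrt(6)/945 + 305/378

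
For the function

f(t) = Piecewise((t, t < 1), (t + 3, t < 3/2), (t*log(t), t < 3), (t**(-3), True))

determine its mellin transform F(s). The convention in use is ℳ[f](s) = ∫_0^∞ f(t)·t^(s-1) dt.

integrate the 4 segments split at 1, 3/2, 3, then add the results
∫ t·t^(s-1) over [0, 1)
for t in [1, 3/2): the term is ∫ (t + 3)·t^(s-1)
over [3/2, 3), the kernel integral of t*log(t) enters the sum
piece [3, ∞): integrate t**(-3) against the kernel

(-162*2**s*s*(s - 3)*(s**2 + 2*s + 1) - 162*2**s*(s - 3)*(s**2 + 2*s + 1) - 81*3**s*s**2*(s - 3)*(s + 1)*log(3) + 81*3**s*s**2*(s - 3)*(s + 1)*log(2) - 81*3**s*s*(s - 3)*(s + 1)*log(3) + 81*3**s*s*(s - 3)*(s + 1)*log(2) + 81*3**s*s*(s - 3)*(s + 1) + 243*3**s*s*(s - 3)*(s**2 + 2*s + 1) + 162*3**s*(s - 3)*(s**2 + 2*s + 1) + 162*6**s*s**2*(s - 3)*(s + 1)*log(3) - 162*6**s*s*(s - 3)*(s + 1) + 162*6**s*s*(s - 3)*(s + 1)*log(3) - 2*6**s*s*(s + 1)*(s**2 + 2*s + 1))/(54*2**s*s*(s - 3)*(s + 1)*(s**2 + 2*s + 1))
  -1 < Re(s) < 3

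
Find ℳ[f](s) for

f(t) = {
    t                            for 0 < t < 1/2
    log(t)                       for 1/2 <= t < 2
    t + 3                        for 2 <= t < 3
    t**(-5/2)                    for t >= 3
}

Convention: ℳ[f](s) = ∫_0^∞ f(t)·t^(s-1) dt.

(-270*2**(2*s)*s**2*(2*s - 5) + 54*2**(2*s)*s*(s + 1)*(2*s - 5)*log(2) - 162*2**(2*s)*s*(2*s - 5) - 54*2**(2*s)*(s + 1)*(2*s - 5) - 4*sqrt(3)*6**s*s**2*(s + 1) + 324*6**s*s**2*(2*s - 5) + 162*6**s*s*(2*s - 5) + 27*s**2*(2*s - 5) + 54*s*(s + 1)*(2*s - 5)*log(2) + (2*s - 5)*(54*s + 54))/(54*2**s*s**2*(s + 1)*(2*s - 5))
  -1 < Re(s) < 5/2

f breaks at 1/2, 2, 3 into 4 integrals to sum
on [0, 1/2): add ∫ t·t^(s-1) dt
∫ log(t)·t^(s-1) over [1/2, 2)
on [2, 3) integrate f = (t + 3) against the kernel
segment [3, ∞) carries t**(-5/2); integrate it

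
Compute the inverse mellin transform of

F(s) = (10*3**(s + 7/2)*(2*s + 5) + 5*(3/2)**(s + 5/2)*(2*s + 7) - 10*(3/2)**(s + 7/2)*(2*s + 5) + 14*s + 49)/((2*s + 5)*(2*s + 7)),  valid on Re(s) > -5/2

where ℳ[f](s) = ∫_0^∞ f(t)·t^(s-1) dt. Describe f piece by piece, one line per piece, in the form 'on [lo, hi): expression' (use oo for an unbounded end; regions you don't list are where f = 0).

f breaks at 1, 3/2 into 3 integrals to sum
on [0, 1): add ∫ 6*t**(5/2)·t^(s-1) dt
[1, 3/2) adds the kernel integral of 5*t**(5/2)/2
for t in [3/2, 3): the term is ∫ 5*t**(7/2)·t^(s-1)

on [0, 1): 6*t**(5/2)
on [1, 3/2): 5*t**(5/2)/2
on [3/2, 3): 5*t**(7/2)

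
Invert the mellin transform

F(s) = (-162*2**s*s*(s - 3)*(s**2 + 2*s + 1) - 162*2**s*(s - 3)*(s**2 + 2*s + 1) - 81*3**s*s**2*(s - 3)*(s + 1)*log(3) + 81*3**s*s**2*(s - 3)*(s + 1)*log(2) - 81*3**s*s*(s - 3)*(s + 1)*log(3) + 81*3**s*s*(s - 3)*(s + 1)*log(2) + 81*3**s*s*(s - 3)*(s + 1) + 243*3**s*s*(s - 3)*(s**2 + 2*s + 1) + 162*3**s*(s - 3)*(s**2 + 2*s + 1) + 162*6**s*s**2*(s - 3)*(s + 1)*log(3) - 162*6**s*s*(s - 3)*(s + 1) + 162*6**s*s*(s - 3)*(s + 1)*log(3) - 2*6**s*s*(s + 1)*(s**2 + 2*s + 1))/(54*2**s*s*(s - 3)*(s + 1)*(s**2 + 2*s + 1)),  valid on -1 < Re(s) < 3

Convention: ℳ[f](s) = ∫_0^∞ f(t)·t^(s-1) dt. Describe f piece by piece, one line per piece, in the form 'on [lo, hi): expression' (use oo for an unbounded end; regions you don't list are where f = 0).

on [0, 1): t
on [1, 3/2): t + 3
on [3/2, 3): t*log(t)
on [3, oo): t**(-3)

integrate the 4 segments split at 1, 3/2, 3, then add the results
on [0, 1) integrate f = t against the kernel
piece [1, 3/2): integrate (t + 3) against the kernel
between 3/2 and 3 the integrand is t*log(t)·t^(s-1)
segment 3 to ∞ holds t**(-3); add its integral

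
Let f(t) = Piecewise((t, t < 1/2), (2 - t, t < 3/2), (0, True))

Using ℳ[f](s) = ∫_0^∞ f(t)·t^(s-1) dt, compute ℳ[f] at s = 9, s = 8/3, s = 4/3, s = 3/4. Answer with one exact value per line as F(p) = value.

breakpoints 1/2: one integral from each of the 2 segments
[0, 1/2) adds the kernel integral of t
segment 1/2 to 3/2 holds (2 - t); add its integral

F(9) = 255857/92160
F(8/3) = 3*2**(1/3)*(-7 + 45*3**(2/3))/352
F(4/3) = 3*2**(2/3)*(-5 + 12*3**(1/3))/56
F(3/4) = 2**(1/4)*(-22 + 19*3**(3/4))/21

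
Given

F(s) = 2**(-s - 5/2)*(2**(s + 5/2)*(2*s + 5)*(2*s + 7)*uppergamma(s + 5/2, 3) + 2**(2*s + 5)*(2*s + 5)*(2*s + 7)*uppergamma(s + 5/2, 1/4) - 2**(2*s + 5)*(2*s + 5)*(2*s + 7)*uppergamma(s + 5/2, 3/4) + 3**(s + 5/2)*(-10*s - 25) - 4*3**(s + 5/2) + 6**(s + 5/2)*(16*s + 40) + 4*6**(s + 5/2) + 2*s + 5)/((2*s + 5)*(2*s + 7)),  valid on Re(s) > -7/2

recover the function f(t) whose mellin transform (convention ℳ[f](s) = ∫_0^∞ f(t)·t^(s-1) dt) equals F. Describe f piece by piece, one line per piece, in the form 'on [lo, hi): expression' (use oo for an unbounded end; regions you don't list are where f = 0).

on [0, 1/2): t**(7/2)
on [1/2, 3/2): t**(5/2)*exp(-t/2)
on [3/2, 3): t**(5/2)*(t + 1)
on [3, oo): t**(5/2)*exp(-t)

remove the shared t-power first: t**3 on [0, 1/2); t**2*exp(-t/2) on [1/2, 3/2); t**2*(t + 1) on [3/2, 3); …
back out the shared t-power: t on [0, 1/2); exp(-t/2) on [1/2, 3/2); t + 1 on [3/2, 3); …
decompose at 1/2, 3/2, 3; ℳ[f](s) sums the 4 pieces' integrals
piece [0, 1/2): integrate t**(7/2) against the kernel
∫ over [1/2, 3/2) of t**(5/2)*exp(-t/2)·t^(s-1) joins the sum
the [3/2, 3) slice contributes ∫ t**(5/2)*(t + 1)·t^(s-1) dt
over [3, ∞), the kernel integral of t**(5/2)*exp(-t) enters the sum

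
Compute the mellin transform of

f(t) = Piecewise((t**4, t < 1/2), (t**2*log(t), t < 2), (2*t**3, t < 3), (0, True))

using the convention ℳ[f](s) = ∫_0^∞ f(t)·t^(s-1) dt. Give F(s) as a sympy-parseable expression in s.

(-256*2**(2*s)*(s + 2)**2*(s + 4) + 64*2**(2*s)*(s + 2)*(s + 3)*(s + 4)*log(2) - 64*2**(2*s)*(s + 3)*(s + 4) + 864*6**s*(s + 2)**2*(s + 4) + (s + 2)**2*(s + 3) + 4*(s + 2)*(s + 3)*(s + 4)*log(2) + 4*(s + 3)*(s + 4))/(16*2**s*(s + 2)**2*(s + 3)*(s + 4))
  Re(s) > -4

back out the shared t-power: t**2 on [0, 1/2); log(t) on [1/2, 2); 2*t on [2, 3)
the 3 pieces separated at 1/2, 2 each add one integral
over [0, 1/2), the kernel integral of t**4 enters the sum
on [1/2, 2): add ∫ t**2*log(t)·t^(s-1) dt
segment [2, 3) carries 2*t**3; integrate it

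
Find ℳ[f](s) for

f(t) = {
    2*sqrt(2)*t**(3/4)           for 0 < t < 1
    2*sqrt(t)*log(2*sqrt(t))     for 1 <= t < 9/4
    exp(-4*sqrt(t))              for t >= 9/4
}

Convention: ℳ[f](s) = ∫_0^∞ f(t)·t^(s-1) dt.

2*(-4*144**s*s*(4*s + 3)*log(2) - 2*144**s*(4*s + 3)*log(2) + 2*144**s*(4*s + 3) + 4*144**s*sqrt(2)*(4*s**2 + 4*s + 1) + 6*324**s*s*(4*s + 3)*log(3) - 3*324**s*(4*s + 3) + 3*324**s*(4*s + 3)*log(3) + 9**s*(4*s + 3)*(4*s**2 + 4*s + 1)*uppergamma(2*s, 6))/(144**s*(4*s + 3)*(4*s**2 + 4*s + 1))
  Re(s) > -3/4

remove the power substitution first: 2*sqrt(2)*t**(3/2) on [0, 1); 2*t*log(2*t) on [1, 3/2); exp(-4*t) on [3/2, ∞)
back out the common scale on t: t**(3/2) on [0, 2); t*log(t) on [2, 3); exp(-2*t) on [3, ∞)
slice at 1, 9/4, transform all 3 pieces, and sum them
for t in [0, 1): the term is ∫ 2*sqrt(2)*t**(3/4)·t^(s-1)
∫ over [1, 9/4) of 2*sqrt(t)*log(2*sqrt(t))·t^(s-1) joins the sum
over [9/4, ∞), the kernel integral of exp(-4*sqrt(t)) enters the sum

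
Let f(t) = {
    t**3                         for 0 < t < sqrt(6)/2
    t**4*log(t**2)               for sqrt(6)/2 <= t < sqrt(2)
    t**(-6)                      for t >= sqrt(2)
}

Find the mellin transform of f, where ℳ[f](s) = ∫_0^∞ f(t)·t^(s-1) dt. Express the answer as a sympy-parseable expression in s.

(32*2**s*(s - 6)*(s + 2)*(s + 3)*log(2) - 64*2**s*(s - 6)*(s + 3) + 64*2**s*(s - 6)*(s + 3)*log(2) - 2**s*(s + 3)*(4*s + (s + 2)**2 + 12) + 3**(s/2)*(s - 6)*(s + 2)*(s + 3)*(-18*log(3) + 18*log(2)) + 3**(s/2)*(s - 6)*(s + 3)*(-36*log(3) + 36*log(2)) + 36*3**(s/2)*(s - 6)*(s + 3) + 6*3**(s/2)*sqrt(6)*(s - 6)*(4*s + (s + 2)**2 + 12))/(8*2**(s/2)*(s - 6)*(s + 3)*(4*s + (s + 2)**2 + 12))
  -3 < Re(s) < 6

invert the power substitution to get t**(3/2) on [0, 3/2); t**2*log(t) on [3/2, 2); t**(-3) on [2, ∞)
back out the shared t-power: sqrt(t) on [0, 3/2); t*log(t) on [3/2, 2); t**(-4) on [2, ∞)
linearity at sqrt(6)/2, sqrt(2) turns ℳ[f](s) into 3 summed integrals
the [0, sqrt(6)/2) slice contributes ∫ t**3·t^(s-1) dt
between sqrt(6)/2 and sqrt(2) the integrand is t**4*log(t**2)·t^(s-1)
between sqrt(2) and ∞ the integrand is t**(-6)·t^(s-1)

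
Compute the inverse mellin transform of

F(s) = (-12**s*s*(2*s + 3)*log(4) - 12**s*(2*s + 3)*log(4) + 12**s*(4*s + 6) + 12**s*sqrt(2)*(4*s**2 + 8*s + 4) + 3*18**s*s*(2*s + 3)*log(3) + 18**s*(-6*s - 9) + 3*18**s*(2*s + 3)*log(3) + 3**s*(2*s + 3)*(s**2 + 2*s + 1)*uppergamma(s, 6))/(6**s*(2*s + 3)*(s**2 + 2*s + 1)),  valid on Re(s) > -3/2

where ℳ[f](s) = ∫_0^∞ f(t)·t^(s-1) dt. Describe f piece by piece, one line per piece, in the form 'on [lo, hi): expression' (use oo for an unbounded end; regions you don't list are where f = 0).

linearity at 2, 3 turns ℳ[f](s) into 3 summed integrals
∫ t**(3/2)·t^(s-1) over [0, 2)
segment [2, 3) carries t*log(t); integrate it
over [3, ∞), the kernel integral of exp(-2*t) enters the sum

on [0, 2): t**(3/2)
on [2, 3): t*log(t)
on [3, oo): exp(-2*t)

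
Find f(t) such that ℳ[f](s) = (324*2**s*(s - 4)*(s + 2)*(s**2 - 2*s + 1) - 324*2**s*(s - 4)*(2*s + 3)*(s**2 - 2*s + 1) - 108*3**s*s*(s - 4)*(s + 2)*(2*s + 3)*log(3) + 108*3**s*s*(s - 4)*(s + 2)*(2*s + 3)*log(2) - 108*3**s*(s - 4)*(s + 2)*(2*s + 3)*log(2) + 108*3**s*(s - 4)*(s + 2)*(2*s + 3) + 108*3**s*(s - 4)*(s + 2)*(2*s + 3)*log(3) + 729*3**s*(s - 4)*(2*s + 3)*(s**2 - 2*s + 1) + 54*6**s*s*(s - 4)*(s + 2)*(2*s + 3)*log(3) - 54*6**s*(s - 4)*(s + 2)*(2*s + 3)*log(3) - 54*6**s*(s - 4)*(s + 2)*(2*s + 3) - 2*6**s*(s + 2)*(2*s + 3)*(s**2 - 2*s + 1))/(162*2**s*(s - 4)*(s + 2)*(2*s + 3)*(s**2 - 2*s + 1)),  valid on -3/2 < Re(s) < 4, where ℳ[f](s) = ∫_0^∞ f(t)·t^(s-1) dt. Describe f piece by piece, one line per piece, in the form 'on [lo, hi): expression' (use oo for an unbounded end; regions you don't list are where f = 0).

slice at 1, 3/2, 3, transform all 4 pieces, and sum them
the [0, 1) slice contributes ∫ t**(3/2)·t^(s-1) dt
the [1, 3/2) slice contributes ∫ 2*t**2·t^(s-1) dt
segment 3/2 to 3 holds log(t)/t; add its integral
over [3, ∞), the kernel integral of t**(-4) enters the sum

on [0, 1): t**(3/2)
on [1, 3/2): 2*t**2
on [3/2, 3): log(t)/t
on [3, oo): t**(-4)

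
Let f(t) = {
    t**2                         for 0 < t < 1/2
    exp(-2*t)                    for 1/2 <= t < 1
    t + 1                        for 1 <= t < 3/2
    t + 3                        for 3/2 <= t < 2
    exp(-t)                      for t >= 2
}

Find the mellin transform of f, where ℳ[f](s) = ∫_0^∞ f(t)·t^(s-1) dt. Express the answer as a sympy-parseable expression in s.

treat the 5 regions marked off by 1/2, 1, 3/2, 2 separately and sum
segment 0 to 1/2 holds t**2; add its integral
segment [1/2, 1) carries exp(-2*t); integrate it
[1, 3/2) adds the kernel integral of (t + 1)
for t in [3/2, 2): the term is ∫ (t + 3)·t^(s-1)
on [2, ∞) integrate f = exp(-t) against the kernel

(20*2**(2*s)*s*(s + 2) + 12*2**(2*s)*(s + 2) + 4*2**s*s*(s + 1)*(s + 2)*uppergamma(s, 2) - 8*2**s*s*(s + 2) - 4*2**s*(s + 2) - 8*3**s*s*(s + 2) - 8*3**s*(s + 2) + 4*s*(s + 1)*(s + 2)*uppergamma(s, 1) - 4*s*(s + 1)*(s + 2)*uppergamma(s, 2) + s*(s + 1))/(4*2**s*s*(s + 1)*(s + 2))
  Re(s) > -2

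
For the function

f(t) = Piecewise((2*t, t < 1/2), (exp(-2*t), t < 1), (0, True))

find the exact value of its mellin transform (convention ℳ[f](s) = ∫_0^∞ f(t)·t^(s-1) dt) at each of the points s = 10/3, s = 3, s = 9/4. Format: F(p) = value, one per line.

undo the common scale on t: t on [0, 1); exp(-t) on [1, 2)
breakpoints 1/2: one integral from each of the 2 segments
on [0, 1/2): add ∫ 2*t·t^(s-1) dt
[1/2, 1) adds the kernel integral of exp(-2*t)

F(10/3) = 2**(2/3)*(-13*uppergamma(10/3, 2) + 3 + 13*uppergamma(10/3, 1))/208
F(3) = (-40 + exp(2) + 20*E)*exp(-2)/32
F(9/4) = 2**(3/4)*(-13*uppergamma(9/4, 2) + 4 + 13*uppergamma(9/4, 1))/104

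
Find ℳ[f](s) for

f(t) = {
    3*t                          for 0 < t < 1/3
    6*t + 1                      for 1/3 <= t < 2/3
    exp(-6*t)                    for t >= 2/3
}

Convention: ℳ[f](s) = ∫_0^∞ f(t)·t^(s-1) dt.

(2**s*s*(s + 1)*uppergamma(s, 4) - 2*4**s*s - 4**s + 5*8**s*s + 8**s)/(12**s*s*(s + 1))
  Re(s) > -1

invert the common scale on t to get t on [0, 1); 2*t + 1 on [1, 2); exp(-2*t) on [2, ∞)
along the cuts 1/3, 2/3, ℳ[f](s) splits into 3 integrals
∫ 3*t·t^(s-1) over [0, 1/3)
the [1/3, 2/3) slice contributes ∫ (6*t + 1)·t^(s-1) dt
the [2/3, ∞) slice contributes ∫ exp(-6*t)·t^(s-1) dt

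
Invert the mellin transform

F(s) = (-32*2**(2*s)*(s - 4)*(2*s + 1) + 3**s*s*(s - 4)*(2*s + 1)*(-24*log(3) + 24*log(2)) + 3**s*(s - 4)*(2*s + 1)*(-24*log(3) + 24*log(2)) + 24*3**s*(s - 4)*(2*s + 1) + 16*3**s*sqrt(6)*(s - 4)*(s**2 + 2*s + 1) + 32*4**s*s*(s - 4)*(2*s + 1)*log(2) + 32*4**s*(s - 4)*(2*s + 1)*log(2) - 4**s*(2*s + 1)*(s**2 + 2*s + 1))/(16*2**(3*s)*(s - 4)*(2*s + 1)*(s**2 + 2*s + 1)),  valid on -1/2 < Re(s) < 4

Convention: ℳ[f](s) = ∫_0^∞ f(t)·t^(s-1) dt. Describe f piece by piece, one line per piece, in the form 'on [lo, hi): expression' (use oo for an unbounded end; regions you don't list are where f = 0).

on [0, 3/8): 2*sqrt(t)
on [3/8, 1/2): 4*t*log(4*t)
on [1/2, oo): 1/(256*t**4)

undo the common scale on t: sqrt(2)*sqrt(t) on [0, 3/4); 2*t*log(2*t) on [3/4, 1); 1/(16*t**4) on [1, ∞)
remove the common scale on t first: sqrt(t) on [0, 3/2); t*log(t) on [3/2, 2); t**(-4) on [2, ∞)
treat the 3 regions marked off by 3/8, 1/2 separately and sum
∫ over [0, 3/8) of 2*sqrt(t)·t^(s-1) joins the sum
on [3/8, 1/2): add ∫ 4*t*log(4*t)·t^(s-1) dt
∫ over [1/2, ∞) of 1/(256*t**4)·t^(s-1) joins the sum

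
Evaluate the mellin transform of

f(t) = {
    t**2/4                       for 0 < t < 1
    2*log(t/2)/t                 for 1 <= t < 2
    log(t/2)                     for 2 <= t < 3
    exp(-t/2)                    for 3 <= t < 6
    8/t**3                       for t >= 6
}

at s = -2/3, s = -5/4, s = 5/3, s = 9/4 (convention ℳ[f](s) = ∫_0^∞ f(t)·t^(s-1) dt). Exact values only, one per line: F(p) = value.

peel off the common scale on t: t**2 on [0, 1/2); log(t)/t on [1/2, 1); log(t) on [1, 3/2); …
integrate the 5 segments split at 1, 2, 3, 6, then add the results
∫ over [0, 1) of t**2/4·t^(s-1) joins the sum
on [1, 2): add ∫ 2*log(t/2)/t·t^(s-1) dt
on [2, 3) integrate f = log(t/2) against the kernel
between 3 and 6 the integrand is exp(-t/2)·t^(s-1)
∫ over [6, ∞) of 8/t**3·t^(s-1) joins the sum

F(-2/3) = -3*3**(1/3)/4 - 6*log(2)/5 - 3**(1/3)*log(3)/2 - 2**(1/3)*uppergamma(-2/3, 3)/2 + 6**(1/3)/594 + 2**(1/3)*uppergamma(-2/3, 3/2)/2 + 3**(1/3)*log(2)/2 + 363/400 + 189*2**(1/3)/200
F(-5/4) = -8*log(2)/9 - 4*3**(3/4)*log(3)/45 - 16*3**(3/4)/225 - 2**(3/4)*uppergamma(-5/4, 3)/4 + 6**(3/4)/4131 + 2**(3/4)*uppergamma(-5/4, 3/2)/4 + 4*3**(3/4)*log(2)/45 + 224*2**(3/4)/2025 + 59/81
F(5/3) = -189*2**(2/3)/50 - 27*3**(2/3)/25 - 2*2**(2/3)*uppergamma(5/3, 3) + 6**(2/3)/6 + 2*2**(2/3)*uppergamma(5/3, 3/2) + log(2**(3 - 9*3**(2/3)/5)*3**(9*3**(2/3)/5)) + 201/44
F(9/4) = -16*3**(1/4)/9 - 3584*2**(1/4)/2025 - 4*2**(1/4)*uppergamma(9/4, 3) + 569/425 + 16*6**(1/4)/9 + log(2**(8/5 - 4*3**(1/4))*3**(4*3**(1/4))) + 4*2**(1/4)*uppergamma(9/4, 3/2)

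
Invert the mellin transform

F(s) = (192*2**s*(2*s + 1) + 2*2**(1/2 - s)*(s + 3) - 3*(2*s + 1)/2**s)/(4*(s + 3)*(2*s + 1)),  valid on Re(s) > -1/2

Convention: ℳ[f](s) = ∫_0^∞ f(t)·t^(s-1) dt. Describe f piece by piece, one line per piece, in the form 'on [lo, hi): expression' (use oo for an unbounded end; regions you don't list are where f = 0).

on [0, 1/2): sqrt(t)/2
on [1/2, 2): 6*t**3

slice at 1/2, transform all 2 pieces, and sum them
over [0, 1/2), the kernel integral of sqrt(t)/2 enters the sum
over [1/2, 2), the kernel integral of 6*t**3 enters the sum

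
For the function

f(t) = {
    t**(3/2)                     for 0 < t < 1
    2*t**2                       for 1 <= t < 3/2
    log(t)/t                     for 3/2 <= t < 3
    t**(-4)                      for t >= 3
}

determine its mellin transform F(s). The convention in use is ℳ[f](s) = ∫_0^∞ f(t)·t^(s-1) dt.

slice at 1, 3/2, 3, transform all 4 pieces, and sum them
segment 0 to 1 holds t**(3/2); add its integral
piece [1, 3/2): integrate 2*t**2 against the kernel
piece [3/2, 3): integrate log(t)/t against the kernel
segment 3 to ∞ holds t**(-4); add its integral

(324*2**s*(s - 4)*(s + 2)*(s**2 - 2*s + 1) - 324*2**s*(s - 4)*(2*s + 3)*(s**2 - 2*s + 1) - 108*3**s*s*(s - 4)*(s + 2)*(2*s + 3)*log(3) + 108*3**s*s*(s - 4)*(s + 2)*(2*s + 3)*log(2) - 108*3**s*(s - 4)*(s + 2)*(2*s + 3)*log(2) + 108*3**s*(s - 4)*(s + 2)*(2*s + 3) + 108*3**s*(s - 4)*(s + 2)*(2*s + 3)*log(3) + 729*3**s*(s - 4)*(2*s + 3)*(s**2 - 2*s + 1) + 54*6**s*s*(s - 4)*(s + 2)*(2*s + 3)*log(3) - 54*6**s*(s - 4)*(s + 2)*(2*s + 3)*log(3) - 54*6**s*(s - 4)*(s + 2)*(2*s + 3) - 2*6**s*(s + 2)*(2*s + 3)*(s**2 - 2*s + 1))/(162*2**s*(s - 4)*(s + 2)*(2*s + 3)*(s**2 - 2*s + 1))
  -3/2 < Re(s) < 4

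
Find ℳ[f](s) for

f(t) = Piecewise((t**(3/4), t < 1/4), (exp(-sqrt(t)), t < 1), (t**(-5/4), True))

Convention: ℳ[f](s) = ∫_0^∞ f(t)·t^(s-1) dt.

remove the power substitution first: t**(3/2) on [0, 1/2); exp(-t) on [1/2, 1); t**(-5/2) on [1, ∞)
f breaks at 1/4, 1 into 3 integrals to sum
on [0, 1/4) integrate f = t**(3/4) against the kernel
segment [1/4, 1) carries exp(-sqrt(t)); integrate it
segment [1, ∞) carries t**(-5/4); integrate it

(2*2**(2*s)*(4*s - 5)*(4*s + 3)*uppergamma(2*s, 1/2) - 2*2**(2*s)*(4*s - 5)*(4*s + 3)*uppergamma(2*s, 1) - 4*2**(2*s)*(4*s + 3) + sqrt(2)*(4*s - 5))/(4**s*(4*s - 5)*(4*s + 3))
  -3/4 < Re(s) < 5/4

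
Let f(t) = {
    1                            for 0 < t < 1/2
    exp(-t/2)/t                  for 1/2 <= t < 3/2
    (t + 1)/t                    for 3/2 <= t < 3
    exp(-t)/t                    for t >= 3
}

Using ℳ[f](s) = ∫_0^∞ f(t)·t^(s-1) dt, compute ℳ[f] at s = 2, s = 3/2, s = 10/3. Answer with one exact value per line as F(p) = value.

undo the shared t-power: t on [0, 1/2); exp(-t/2) on [1/2, 3/2); t + 1 on [3/2, 3); …
summing 4 kernel integrals split by 1/2, 3/2, 3 yields ℳ[f](s)
segment 0 to 1/2 holds 1; add its integral
piece [1/2, 3/2): integrate exp(-t/2)/t against the kernel
segment 3/2 to 3 holds (t + 1)/t; add its integral
on [3, ∞): add ∫ exp(-t)/t·t^(s-1) dt

F(2) = -2*exp(-3/4) + exp(-3) + 2*exp(-1/4) + 5
F(3/2) = sqrt(2)*(-3*sqrt(3)/2 - sqrt(pi)*erfc(sqrt(3)/2) + sqrt(2)*sqrt(pi)*erfc(sqrt(3))/2 + 1/6 + sqrt(pi)*erfc(1/2) + 2*sqrt(6))
F(10/3) = 2**(2/3)*(-2240*2**(2/3)*uppergamma(7/3, 3/4) - 1107*3**(1/3) + 21 + 560*2**(1/3)*uppergamma(7/3, 3) + 2240*2**(2/3)*uppergamma(7/3, 1/4) + 6696*6**(1/3))/1120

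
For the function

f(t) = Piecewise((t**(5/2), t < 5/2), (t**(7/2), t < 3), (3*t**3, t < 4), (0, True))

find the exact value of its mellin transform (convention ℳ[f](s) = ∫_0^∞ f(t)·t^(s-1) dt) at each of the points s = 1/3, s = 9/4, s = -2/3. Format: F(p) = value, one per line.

F(1/3) = -243*3**(1/3)/10 - 2925*2**(1/6)*5**(5/6)/3128 + 162*3**(5/6)/23 + 288*2**(2/3)/5
F(9/4) = -972*3**(1/4)/7 - 30625*2**(1/4)*5**(3/4)/6992 + 972*3**(3/4)/23 + 4096*sqrt(2)/7
F(-2/3) = -81*3**(1/3)/7 - 315*2**(1/6)*5**(5/6)/748 + 54*3**(5/6)/17 + 144*2**(2/3)/7

linearity at 5/2, 3 turns ℳ[f](s) into 3 summed integrals
the [0, 5/2) slice contributes ∫ t**(5/2)·t^(s-1) dt
between 5/2 and 3 the integrand is t**(7/2)·t^(s-1)
on [3, 4) integrate f = 3*t**3 against the kernel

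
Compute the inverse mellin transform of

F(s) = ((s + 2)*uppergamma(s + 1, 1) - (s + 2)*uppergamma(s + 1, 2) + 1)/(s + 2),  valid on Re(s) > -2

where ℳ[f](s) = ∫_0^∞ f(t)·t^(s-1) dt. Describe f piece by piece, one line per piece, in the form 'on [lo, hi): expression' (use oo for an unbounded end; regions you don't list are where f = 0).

on [0, 1): t**2
on [1, 2): t*exp(-t)

remove the shared t-power first: t**3 on [0, 1); t**2*exp(-t) on [1, 2)
remove the shared t-power first: t on [0, 1); exp(-t) on [1, 2)
linearity at 1 turns ℳ[f](s) into 2 summed integrals
[0, 1) adds the kernel integral of t**2
∫ t*exp(-t)·t^(s-1) over [1, 2)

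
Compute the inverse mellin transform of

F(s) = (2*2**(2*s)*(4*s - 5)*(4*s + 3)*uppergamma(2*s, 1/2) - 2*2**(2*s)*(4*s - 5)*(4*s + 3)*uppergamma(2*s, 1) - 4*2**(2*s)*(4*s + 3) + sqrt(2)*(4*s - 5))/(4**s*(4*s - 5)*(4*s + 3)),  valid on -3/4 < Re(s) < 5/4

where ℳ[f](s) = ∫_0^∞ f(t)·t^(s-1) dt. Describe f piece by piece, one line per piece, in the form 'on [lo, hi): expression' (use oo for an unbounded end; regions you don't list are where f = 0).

back out the power substitution: t**(3/2) on [0, 1/2); exp(-t) on [1/2, 1); t**(-5/2) on [1, ∞)
slice at 1/4, 1, transform all 3 pieces, and sum them
[0, 1/4) adds the kernel integral of t**(3/4)
∫ over [1/4, 1) of exp(-sqrt(t))·t^(s-1) joins the sum
between 1 and ∞ the integrand is t**(-5/4)·t^(s-1)

on [0, 1/4): t**(3/4)
on [1/4, 1): exp(-sqrt(t))
on [1, oo): t**(-5/4)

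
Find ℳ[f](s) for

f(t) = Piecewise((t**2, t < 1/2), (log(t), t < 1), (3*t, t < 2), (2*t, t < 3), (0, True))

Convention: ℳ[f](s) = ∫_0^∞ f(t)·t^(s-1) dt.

undo the shared t-power: t on [0, 1/2); log(t)/t on [1/2, 1); 3 on [1, 2); …
decompose at 1/2, 1, 2; ℳ[f](s) sums the 4 pieces' integrals
for t in [0, 1/2): the term is ∫ t**2·t^(s-1)
on [1/2, 1) integrate f = log(t) against the kernel
the [1, 2) slice contributes ∫ 3*t·t^(s-1) dt
for t in [2, 3): the term is ∫ 2*t·t^(s-1)

(8*2**(2*s)*s**3 + 16*2**(2*s)*s**2 - 12*2**s*s**3 - 28*2**s*s**2 - 12*2**s*s - 8*2**s + 24*6**s*s**3 + 48*6**s*s**2 + s**3 + 4*s**3*log(2) + 5*s**2 + 12*s**2*log(2) + 8*s*log(2) + 12*s + 8)/(4*2**s*s**2*(s**2 + 3*s + 2))
  Re(s) > -2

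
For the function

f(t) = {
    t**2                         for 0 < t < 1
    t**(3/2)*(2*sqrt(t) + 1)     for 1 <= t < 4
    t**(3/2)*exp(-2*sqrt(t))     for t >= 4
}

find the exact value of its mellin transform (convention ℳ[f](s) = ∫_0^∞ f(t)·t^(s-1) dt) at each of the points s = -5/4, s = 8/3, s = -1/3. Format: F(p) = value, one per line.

strip the power substitution: t**4 on [0, 1); t**3*(2*t + 1) on [1, 2); t**3*exp(-2*t) on [2, ∞)
remove the shared t-power first: t**2 on [0, 1); t*(2*t + 1) on [1, 2); t*exp(-2*t) on [2, ∞)
back out the shared t-power: t on [0, 1); 2*t + 1 on [1, 2); exp(-2*t) on [2, ∞)
cuts at 1, 4: linearity sums the 3 kernel integrals
piece [0, 1): integrate t**2 against the kernel
piece [1, 4): integrate t**(3/2)*(2*sqrt(t) + 1) against the kernel
the [4, ∞) slice contributes ∫ t**(3/2)*exp(-2*sqrt(t))·t^(s-1) dt

F(-5/4) = -16/3 + sqrt(2)*sqrt(pi)*erfc(2) + 28*sqrt(2)/3
F(8/3) = -159/350 + 2**(2/3)*uppergamma(25/3, 4)/256 + 49152*2**(1/3)/175
F(-1/3) = -51/35 + 2**(2/3)*uppergamma(7/3, 4)/4 + 456*2**(1/3)/35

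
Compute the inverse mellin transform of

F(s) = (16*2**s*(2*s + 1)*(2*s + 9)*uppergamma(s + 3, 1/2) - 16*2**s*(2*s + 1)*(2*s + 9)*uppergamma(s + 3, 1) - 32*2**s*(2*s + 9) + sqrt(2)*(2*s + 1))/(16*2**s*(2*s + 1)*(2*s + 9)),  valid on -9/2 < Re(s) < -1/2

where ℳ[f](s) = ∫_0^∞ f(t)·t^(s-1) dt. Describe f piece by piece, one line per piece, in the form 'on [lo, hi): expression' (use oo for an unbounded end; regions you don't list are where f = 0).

on [0, 1/2): t**(9/2)
on [1/2, 1): t**3*exp(-t)
on [1, oo): sqrt(t)

peel off the shared t-power: t**(5/2) on [0, 1/2); t*exp(-t) on [1/2, 1); t**(-3/2) on [1, ∞)
strip the shared t-power: t**(3/2) on [0, 1/2); exp(-t) on [1/2, 1); t**(-5/2) on [1, ∞)
integrate the 3 segments split at 1/2, 1, then add the results
on [0, 1/2) integrate f = t**(9/2) against the kernel
∫ t**3*exp(-t)·t^(s-1) over [1/2, 1)
over [1, ∞), the kernel integral of sqrt(t) enters the sum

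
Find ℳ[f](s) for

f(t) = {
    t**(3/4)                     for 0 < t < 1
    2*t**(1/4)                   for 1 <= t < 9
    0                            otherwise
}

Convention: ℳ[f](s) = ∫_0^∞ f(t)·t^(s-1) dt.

4*(2*3**(2*s + 1/2)*(4*s + 3) - 4*s - 5)/((4*s + 1)*(4*s + 3))
  Re(s) > -3/4

strip the power substitution: t**(3/2) on [0, 1); 2*sqrt(t) on [1, 3)
breakpoints 1: one integral from each of the 2 segments
on [0, 1): add ∫ t**(3/4)·t^(s-1) dt
the [1, 9) slice contributes ∫ 2*t**(1/4)·t^(s-1) dt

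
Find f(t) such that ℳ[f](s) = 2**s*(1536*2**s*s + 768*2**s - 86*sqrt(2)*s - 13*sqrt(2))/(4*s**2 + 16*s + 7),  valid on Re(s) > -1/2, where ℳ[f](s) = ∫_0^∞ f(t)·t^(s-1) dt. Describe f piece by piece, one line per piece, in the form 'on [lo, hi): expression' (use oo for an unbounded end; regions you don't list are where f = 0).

on [0, 2): 5*sqrt(t)/2
on [2, 4): 3*t**(7/2)

f breaks at 2 into 2 integrals to sum
on [0, 2) integrate f = 5*sqrt(t)/2 against the kernel
segment [2, 4) carries 3*t**(7/2); integrate it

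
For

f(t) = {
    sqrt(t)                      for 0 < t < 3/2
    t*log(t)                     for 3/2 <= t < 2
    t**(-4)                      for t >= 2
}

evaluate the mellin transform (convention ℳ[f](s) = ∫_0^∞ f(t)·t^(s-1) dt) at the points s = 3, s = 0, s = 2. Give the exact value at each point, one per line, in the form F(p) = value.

F(3) = -81*log(3)/64 - 47/256 + 27*sqrt(6)/56 + 337*log(2)/64
F(0) = -31/64 + log(8*sqrt(6)/9) + sqrt(6)
F(2) = -9*log(3)/8 - 7/18 + 9*sqrt(6)/20 + 91*log(2)/24

f breaks at 3/2, 2 into 3 integrals to sum
segment 0 to 3/2 holds sqrt(t); add its integral
∫ t*log(t)·t^(s-1) over [3/2, 2)
∫ t**(-4)·t^(s-1) over [2, ∞)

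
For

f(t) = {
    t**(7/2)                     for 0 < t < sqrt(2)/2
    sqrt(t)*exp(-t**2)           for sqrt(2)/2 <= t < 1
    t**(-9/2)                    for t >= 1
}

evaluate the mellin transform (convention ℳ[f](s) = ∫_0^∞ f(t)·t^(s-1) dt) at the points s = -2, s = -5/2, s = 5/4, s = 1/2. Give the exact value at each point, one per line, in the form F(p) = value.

invert the shared t-power to get t**3 on [0, sqrt(2)/2); exp(-t**2) on [sqrt(2)/2, 1); t**(-5) on [1, ∞)
reversing the power substitution: t**(3/2) on [0, 1/2); exp(-t) on [1/2, 1); t**(-5/2) on [1, ∞)
cuts at sqrt(2)/2, 1: linearity sums the 3 kernel integrals
on [0, sqrt(2)/2): add ∫ t**(7/2)·t^(s-1) dt
[sqrt(2)/2, 1) adds the kernel integral of sqrt(t)*exp(-t**2)
segment 1 to ∞ holds t**(-9/2); add its integral

F(-2) = -uppergamma(-3/4, 1)/2 + 2/13 + uppergamma(-3/4, 1/2)/2 + 2**(1/4)/3
F(-5/2) = -expint(2, 1)/2 + 1/7 + expint(2, 1/2) + sqrt(2)/2
F(5/4) = -uppergamma(7/8, 1)/2 + 2**(5/8)/38 + uppergamma(7/8, 1/2)/2 + 4/13
F(1/2) = -sqrt(pi)*erfc(1)/2 + sqrt(pi)*erfc(sqrt(2)/2)/2 + 5/16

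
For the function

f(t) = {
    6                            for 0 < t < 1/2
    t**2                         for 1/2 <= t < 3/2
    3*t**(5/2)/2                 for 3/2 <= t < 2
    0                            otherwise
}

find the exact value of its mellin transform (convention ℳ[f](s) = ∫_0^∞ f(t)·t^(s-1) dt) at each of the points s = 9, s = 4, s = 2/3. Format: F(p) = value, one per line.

F(9) = -531441*sqrt(6)/94208 + 265763/33792 + 6144*sqrt(2)/23
F(4) = -2187*sqrt(6)/1664 + 191/96 + 192*sqrt(2)/13
F(2/3) = 3*2**(1/3)*(-324*sqrt(2)*3**(1/6) + 171*3**(2/3) + 768*2**(5/6) + 1805)/1216

along the cuts 1/2, 3/2, ℳ[f](s) splits into 3 integrals
for t in [0, 1/2): the term is ∫ 6·t^(s-1)
over [1/2, 3/2), the kernel integral of t**2 enters the sum
between 3/2 and 2 the integrand is 3*t**(5/2)/2·t^(s-1)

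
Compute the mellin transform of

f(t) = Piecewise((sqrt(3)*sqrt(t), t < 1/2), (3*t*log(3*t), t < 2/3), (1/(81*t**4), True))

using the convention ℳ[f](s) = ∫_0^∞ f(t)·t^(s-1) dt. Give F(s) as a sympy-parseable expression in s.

strip the common scale on t: sqrt(t) on [0, 3/2); t*log(t) on [3/2, 2); t**(-4) on [2, ∞)
along the cuts 1/2, 2/3, ℳ[f](s) splits into 3 integrals
[0, 1/2) adds the kernel integral of sqrt(3)*sqrt(t)
for t in [1/2, 2/3): the term is ∫ 3*t*log(3*t)·t^(s-1)
the [2/3, ∞) slice contributes ∫ 1/(81*t**4)·t^(s-1) dt

(32*2**(2*s)*s*(s - 4)*(2*s + 1)*log(2) - 32*2**(2*s)*(s - 4)*(2*s + 1) + 32*2**(2*s)*(s - 4)*(2*s + 1)*log(2) + 3**s*s*(s - 4)*(2*s + 1)*(-24*log(3) + 24*log(2)) + 3**s*(s - 4)*(2*s + 1)*(-24*log(3) + 24*log(2)) + 24*3**s*(s - 4)*(2*s + 1) + 16*3**s*sqrt(6)*(s - 4)*(s**2 + 2*s + 1) - 4**s*(2*s + 1)*(s**2 + 2*s + 1))/(16*6**s*(s - 4)*(2*s + 1)*(s**2 + 2*s + 1))
  -1/2 < Re(s) < 4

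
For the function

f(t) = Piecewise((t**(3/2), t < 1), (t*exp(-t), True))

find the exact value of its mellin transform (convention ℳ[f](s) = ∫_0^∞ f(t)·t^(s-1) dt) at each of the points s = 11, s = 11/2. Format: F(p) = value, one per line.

peel off the shared t-power: t on [0, 1); sqrt(t)*exp(-t) on [1, ∞)
remove the shared t-power first: sqrt(t) on [0, 1); exp(-t) on [1, ∞)
summing 2 kernel integrals split by 1 yields ℳ[f](s)
∫ t**(3/2)·t^(s-1) over [0, 1)
[1, ∞) adds the kernel integral of t*exp(-t)

F(11) = 2/25 + 108505112*exp(-1)
F(11/2) = (E*(64 + 72765*sqrt(pi)*erfc(1)) + 295358)*exp(-1)/448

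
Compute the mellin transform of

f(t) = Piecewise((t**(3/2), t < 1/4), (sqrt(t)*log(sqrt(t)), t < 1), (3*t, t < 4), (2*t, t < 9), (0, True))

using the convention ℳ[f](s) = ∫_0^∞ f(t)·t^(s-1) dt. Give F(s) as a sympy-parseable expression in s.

the shared t-power comes off first: sqrt(t) on [0, 1/4); log(sqrt(t))/sqrt(t) on [1/4, 1); 3 on [1, 4); …
back out the power substitution: t on [0, 1/2); log(t)/t on [1/2, 1); 3 on [1, 2); …
the 4 pieces separated at 1/4, 1, 4 each add one integral
over [0, 1/4), the kernel integral of t**(3/2) enters the sum
piece [1/4, 1): integrate sqrt(t)*log(sqrt(t)) against the kernel
on [1, 4) integrate f = 3*t against the kernel
the [4, 9) slice contributes ∫ 2*t·t^(s-1) dt

(16*2**(4*s)*(2*s + 3)*(4*s - 4*(s + 1)**2 + 3) + 8*2**(2*s)*(s + 1)*(2*s + 3) - 12*2**(2*s)*(2*s + 3)*(4*s - 4*(s + 1)**2 + 3) + 72*6**(2*s)*(2*s + 3)*(4*s - 4*(s + 1)**2 + 3) - 8*(s + 1)**2*(2*s + 3)*log(2) - 4*(s + 1)*(2*s + 3) + 4*(s + 1)*(2*s + 3)*log(2) + (s + 1)*(4*s - 4*(s + 1)**2 + 3))/(4*2**(2*s)*(s + 1)*(2*s + 3)*(4*s - 4*(s + 1)**2 + 3))
  Re(s) > -3/2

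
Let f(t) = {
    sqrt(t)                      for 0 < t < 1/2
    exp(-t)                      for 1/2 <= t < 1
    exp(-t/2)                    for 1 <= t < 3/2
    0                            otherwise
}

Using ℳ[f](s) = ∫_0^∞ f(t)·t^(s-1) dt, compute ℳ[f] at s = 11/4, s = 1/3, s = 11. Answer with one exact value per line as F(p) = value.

F(11/4) = -4*2**(3/4)*uppergamma(11/4, 3/4) - uppergamma(11/4, 1) + 2**(3/4)/52 + uppergamma(11/4, 1/2) + 4*2**(3/4)*uppergamma(11/4, 1/2)
F(1/3) = -2**(1/3)*uppergamma(1/3, 3/4) - uppergamma(1/3, 1) + uppergamma(1/3, 1/2) + 3*2**(1/6)/5 + 2**(1/3)*uppergamma(1/3, 1/2)
F(11) = -8055338729409*exp(-3/4)/512 - 9864101*exp(-1) + sqrt(2)/47104 + 12553134696189*exp(-1/2)/1024

linearity at 1/2, 1 turns ℳ[f](s) into 3 summed integrals
segment [0, 1/2) carries sqrt(t); integrate it
piece [1/2, 1): integrate exp(-t) against the kernel
for t in [1, 3/2): the term is ∫ exp(-t/2)·t^(s-1)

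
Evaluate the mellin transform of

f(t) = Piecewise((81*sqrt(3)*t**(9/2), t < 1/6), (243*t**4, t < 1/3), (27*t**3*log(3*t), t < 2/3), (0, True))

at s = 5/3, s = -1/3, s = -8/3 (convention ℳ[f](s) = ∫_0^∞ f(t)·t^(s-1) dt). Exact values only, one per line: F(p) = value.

back out the common scale on t: t**(9/2) on [0, 1/2); 3*t**4 on [1/2, 1); t**3*log(t) on [1, 2)
undo the shared t-power: t**(5/2) on [0, 1/2); 3*t**2 on [1/2, 1); t*log(t) on [1, 2)
strip the shared t-power: t**(3/2) on [0, 1/2); 3*t on [1/2, 1); log(t) on [1, 2)
integrate the 3 segments split at 1/6, 1/3, then add the results
∫ 81*sqrt(3)*t**(9/2)·t^(s-1) over [0, 1/6)
over [1/6, 1/3), the kernel integral of 243*t**4 enters the sum
over [1/3, 2/3), the kernel integral of 27*t**3*log(3*t) enters the sum

F(5/3) = 6**(1/3)*(-483072*2**(1/3) - 5439 + 833*sqrt(2) + 189144*2**(2/3) + 2254336*2**(1/3)*log(2))/5917632
F(-1/3) = 3*6**(1/3)*(-6600*2**(1/3) - 600 + 88*sqrt(2) + 5625*2**(2/3) + 17600*2**(1/3)*log(2))/35200
F(-8/3) = 27*6**(2/3)*(-264*2**(2/3) - 33 + 4*sqrt(2) + 88*2**(2/3)*log(2) + 330*2**(1/3))/176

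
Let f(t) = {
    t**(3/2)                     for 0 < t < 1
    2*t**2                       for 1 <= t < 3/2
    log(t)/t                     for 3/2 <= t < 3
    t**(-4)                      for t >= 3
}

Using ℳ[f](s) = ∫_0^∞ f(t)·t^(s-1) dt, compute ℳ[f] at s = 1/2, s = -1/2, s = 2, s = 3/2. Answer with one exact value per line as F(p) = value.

F(1/2) = -754*sqrt(3)/567 - 2*sqrt(3)*log(3)/3 - 2*sqrt(6)*log(2)/3 - 3/10 + 2*sqrt(6)*log(3)/3 + 67*sqrt(6)/30
F(-1/2) = -1/3 - 4*sqrt(6)*log(2)/27 - 2*sqrt(3)*log(3)/27 - 106*sqrt(3)/2187 + 4*sqrt(6)*log(3)/27 + 89*sqrt(6)/81
F(2) = 1759/2016 + 3*log(2)/2 + 3*log(3)/2
F(3/2) = -538*sqrt(3)/135 - 5/21 + log(2**(sqrt(6))*3**(-sqrt(6) + 2*sqrt(3))) + 83*sqrt(6)/28

summing 4 kernel integrals split by 1, 3/2, 3 yields ℳ[f](s)
for t in [0, 1): the term is ∫ t**(3/2)·t^(s-1)
∫ over [1, 3/2) of 2*t**2·t^(s-1) joins the sum
for t in [3/2, 3): the term is ∫ log(t)/t·t^(s-1)
over [3, ∞), the kernel integral of t**(-4) enters the sum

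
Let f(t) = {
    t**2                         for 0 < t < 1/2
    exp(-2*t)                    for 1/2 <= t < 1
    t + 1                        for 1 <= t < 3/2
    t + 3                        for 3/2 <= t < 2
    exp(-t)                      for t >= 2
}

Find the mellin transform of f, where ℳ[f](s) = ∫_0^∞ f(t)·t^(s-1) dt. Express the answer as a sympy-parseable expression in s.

decompose at 1/2, 1, 3/2, 2; ℳ[f](s) sums the 5 pieces' integrals
[0, 1/2) adds the kernel integral of t**2
for t in [1/2, 1): the term is ∫ exp(-2*t)·t^(s-1)
∫ over [1, 3/2) of (t + 1)·t^(s-1) joins the sum
∫ (t + 3)·t^(s-1) over [3/2, 2)
over [2, ∞), the kernel integral of exp(-t) enters the sum

(20*2**(2*s)*s*(s + 2) + 12*2**(2*s)*(s + 2) + 4*2**s*s*(s + 1)*(s + 2)*uppergamma(s, 2) - 8*2**s*s*(s + 2) - 4*2**s*(s + 2) - 8*3**s*s*(s + 2) - 8*3**s*(s + 2) + 4*s*(s + 1)*(s + 2)*uppergamma(s, 1) - 4*s*(s + 1)*(s + 2)*uppergamma(s, 2) + s*(s + 1))/(4*2**s*s*(s + 1)*(s + 2))
  Re(s) > -2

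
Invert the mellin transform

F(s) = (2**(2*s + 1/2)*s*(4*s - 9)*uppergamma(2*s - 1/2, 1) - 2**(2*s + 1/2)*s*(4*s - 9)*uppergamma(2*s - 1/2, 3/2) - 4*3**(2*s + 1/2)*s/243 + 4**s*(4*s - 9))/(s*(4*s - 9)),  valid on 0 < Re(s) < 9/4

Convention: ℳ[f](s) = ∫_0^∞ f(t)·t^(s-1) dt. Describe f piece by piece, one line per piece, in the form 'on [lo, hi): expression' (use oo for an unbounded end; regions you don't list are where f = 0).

invert the power substitution to get 1 on [0, 2); exp(-t/2)/sqrt(t) on [2, 3); t**(-9/2) on [3, ∞)
strip the shared t-power: t on [0, 2); sqrt(t)*exp(-t/2) on [2, 3); t**(-7/2) on [3, ∞)
peel off the shared t-power: sqrt(t) on [0, 2); exp(-t/2) on [2, 3); t**(-4) on [3, ∞)
the 3 pieces separated at 4, 9 each add one integral
over [0, 4), the kernel integral of 1 enters the sum
segment 4 to 9 holds exp(-sqrt(t)/2)/t**(1/4); add its integral
segment [9, ∞) carries t**(-9/4); integrate it

on [0, 4): 1
on [4, 9): exp(-sqrt(t)/2)/t**(1/4)
on [9, oo): t**(-9/4)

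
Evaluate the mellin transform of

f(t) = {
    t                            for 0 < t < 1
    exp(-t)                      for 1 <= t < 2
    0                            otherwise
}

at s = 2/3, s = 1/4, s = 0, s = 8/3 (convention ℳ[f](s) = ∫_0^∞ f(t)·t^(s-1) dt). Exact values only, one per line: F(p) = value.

F(2/3) = -uppergamma(2/3, 2) + uppergamma(2/3, 1) + 3/5
F(1/4) = -uppergamma(1/4, 2) + uppergamma(1/4, 1) + 4/5
F(0) = Ei(-2) - Ei(-1) + 1
F(8/3) = -uppergamma(8/3, 2) + 3/11 + uppergamma(8/3, 1)

cuts at 1: linearity sums the 2 kernel integrals
[0, 1) adds the kernel integral of t
segment 1 to 2 holds exp(-t); add its integral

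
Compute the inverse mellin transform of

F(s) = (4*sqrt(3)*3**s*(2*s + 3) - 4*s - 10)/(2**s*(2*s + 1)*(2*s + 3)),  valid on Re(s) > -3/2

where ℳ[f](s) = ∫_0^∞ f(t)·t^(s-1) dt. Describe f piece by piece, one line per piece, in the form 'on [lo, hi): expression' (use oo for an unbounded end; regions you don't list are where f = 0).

on [0, 1/2): 2*sqrt(2)*t**(3/2)
on [1/2, 3/2): 2*sqrt(2)*sqrt(t)

reversing the common scale on t: t**(3/2) on [0, 1); 2*sqrt(t) on [1, 3)
along the cuts 1/2, ℳ[f](s) splits into 2 integrals
piece [0, 1/2): integrate 2*sqrt(2)*t**(3/2) against the kernel
segment 1/2 to 3/2 holds 2*sqrt(2)*sqrt(t); add its integral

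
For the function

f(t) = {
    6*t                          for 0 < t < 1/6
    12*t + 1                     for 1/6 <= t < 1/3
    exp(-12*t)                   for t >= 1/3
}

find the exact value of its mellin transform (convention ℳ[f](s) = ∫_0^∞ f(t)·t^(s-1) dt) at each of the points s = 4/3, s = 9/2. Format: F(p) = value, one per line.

F(4/3) = 3**(2/3)*(-33*2**(2/3) + 14*2**(1/3)*uppergamma(4/3, 4) + 276)/1008
F(9/2) = sqrt(6)*(sqrt(2)*(10395*sqrt(pi)*exp(4)*erfc(2) + 532620)/394149888 + (-20480 + 770048*sqrt(2))*exp(4)/394149888)*exp(-4)

peel off the common scale on t: 2*t on [0, 1/2); 4*t + 1 on [1/2, 1); exp(-4*t) on [1, ∞)
peel off the common scale on t: t on [0, 1); 2*t + 1 on [1, 2); exp(-2*t) on [2, ∞)
the 3 pieces separated at 1/6, 1/3 each add one integral
∫ over [0, 1/6) of 6*t·t^(s-1) joins the sum
segment [1/6, 1/3) carries (12*t + 1); integrate it
on [1/3, ∞) integrate f = exp(-12*t) against the kernel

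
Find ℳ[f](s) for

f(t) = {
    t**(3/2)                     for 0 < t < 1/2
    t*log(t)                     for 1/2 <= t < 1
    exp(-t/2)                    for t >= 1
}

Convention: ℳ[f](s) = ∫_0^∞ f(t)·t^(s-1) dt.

the 3 pieces separated at 1/2, 1 each add one integral
for t in [0, 1/2): the term is ∫ t**(3/2)·t^(s-1)
[1/2, 1) adds the kernel integral of t*log(t)
between 1 and ∞ the integrand is exp(-t/2)·t^(s-1)

(2*2**(2*s)*(2*s + 3)*(s**2 + 2*s + 1)*uppergamma(s, 1/2) - 2*2**s*(2*s + 3) + s*(2*s + 3)*log(2) + 2*s + (2*s + 3)*log(2) + sqrt(2)*(s**2 + 2*s + 1) + 3)/(2*2**s*(2*s + 3)*(s**2 + 2*s + 1))
  Re(s) > -3/2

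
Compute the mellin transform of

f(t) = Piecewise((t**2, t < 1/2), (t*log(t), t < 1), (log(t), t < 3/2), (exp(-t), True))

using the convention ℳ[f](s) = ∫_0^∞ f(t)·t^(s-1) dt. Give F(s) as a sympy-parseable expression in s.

(4*2**s*s**2*(s + 2)*(s**2 + 2*s + 1)*uppergamma(s, 3/2) - 4*2**s*s**2*(s + 2) + 4*2**s*(s + 2)*(s**2 + 2*s + 1) + 3**s*s*(s + 2)*(-4*log(2) + 4*log(3))*(s**2 + 2*s + 1) - 4*3**s*(s + 2)*(s**2 + 2*s + 1) + s**3*(s + 2)*log(4) + s**2*(s + 2)*log(4) + 2*s**2*(s + 2) + s**2*(s**2 + 2*s + 1))/(4*2**s*s**2*(s + 2)*(s**2 + 2*s + 1))
  Re(s) > -2

integrate the 4 segments split at 1/2, 1, 3/2, then add the results
segment 0 to 1/2 holds t**2; add its integral
segment 1/2 to 1 holds t*log(t); add its integral
on [1, 3/2) integrate f = log(t) against the kernel
on [3/2, ∞): add ∫ exp(-t)·t^(s-1) dt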